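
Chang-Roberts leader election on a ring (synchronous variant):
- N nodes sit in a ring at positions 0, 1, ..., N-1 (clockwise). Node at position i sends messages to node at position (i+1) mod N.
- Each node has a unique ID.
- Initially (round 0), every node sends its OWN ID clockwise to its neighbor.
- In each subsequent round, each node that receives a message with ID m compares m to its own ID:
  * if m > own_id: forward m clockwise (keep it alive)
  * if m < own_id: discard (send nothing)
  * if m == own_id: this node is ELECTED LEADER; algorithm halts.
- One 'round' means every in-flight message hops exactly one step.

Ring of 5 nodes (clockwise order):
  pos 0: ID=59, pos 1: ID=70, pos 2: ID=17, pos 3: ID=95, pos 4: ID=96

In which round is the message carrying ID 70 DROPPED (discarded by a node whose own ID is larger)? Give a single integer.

Answer: 2

Derivation:
Round 1: pos1(id70) recv 59: drop; pos2(id17) recv 70: fwd; pos3(id95) recv 17: drop; pos4(id96) recv 95: drop; pos0(id59) recv 96: fwd
Round 2: pos3(id95) recv 70: drop; pos1(id70) recv 96: fwd
Round 3: pos2(id17) recv 96: fwd
Round 4: pos3(id95) recv 96: fwd
Round 5: pos4(id96) recv 96: ELECTED
Message ID 70 originates at pos 1; dropped at pos 3 in round 2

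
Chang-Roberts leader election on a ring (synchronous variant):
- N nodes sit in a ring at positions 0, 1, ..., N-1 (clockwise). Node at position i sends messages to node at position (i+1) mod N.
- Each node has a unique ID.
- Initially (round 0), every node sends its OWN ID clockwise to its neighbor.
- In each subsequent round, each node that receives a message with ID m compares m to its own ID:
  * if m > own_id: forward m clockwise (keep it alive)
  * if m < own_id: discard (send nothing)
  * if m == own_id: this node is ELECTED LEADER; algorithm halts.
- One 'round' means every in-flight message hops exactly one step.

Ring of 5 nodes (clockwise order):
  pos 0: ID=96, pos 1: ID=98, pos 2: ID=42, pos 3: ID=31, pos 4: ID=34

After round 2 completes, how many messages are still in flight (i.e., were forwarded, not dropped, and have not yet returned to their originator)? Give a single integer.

Round 1: pos1(id98) recv 96: drop; pos2(id42) recv 98: fwd; pos3(id31) recv 42: fwd; pos4(id34) recv 31: drop; pos0(id96) recv 34: drop
Round 2: pos3(id31) recv 98: fwd; pos4(id34) recv 42: fwd
After round 2: 2 messages still in flight

Answer: 2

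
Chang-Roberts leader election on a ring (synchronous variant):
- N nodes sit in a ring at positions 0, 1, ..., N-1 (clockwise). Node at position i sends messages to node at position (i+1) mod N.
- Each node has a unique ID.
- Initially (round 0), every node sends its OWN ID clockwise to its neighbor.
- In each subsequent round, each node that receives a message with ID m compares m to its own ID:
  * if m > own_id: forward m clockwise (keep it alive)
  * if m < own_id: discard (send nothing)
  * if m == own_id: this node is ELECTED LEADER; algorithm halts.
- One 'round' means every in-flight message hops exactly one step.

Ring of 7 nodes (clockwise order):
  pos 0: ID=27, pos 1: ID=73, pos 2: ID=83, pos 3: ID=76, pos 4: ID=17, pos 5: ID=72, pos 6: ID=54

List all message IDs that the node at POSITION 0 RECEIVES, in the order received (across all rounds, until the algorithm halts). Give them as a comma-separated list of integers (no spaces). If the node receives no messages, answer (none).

Answer: 54,72,76,83

Derivation:
Round 1: pos1(id73) recv 27: drop; pos2(id83) recv 73: drop; pos3(id76) recv 83: fwd; pos4(id17) recv 76: fwd; pos5(id72) recv 17: drop; pos6(id54) recv 72: fwd; pos0(id27) recv 54: fwd
Round 2: pos4(id17) recv 83: fwd; pos5(id72) recv 76: fwd; pos0(id27) recv 72: fwd; pos1(id73) recv 54: drop
Round 3: pos5(id72) recv 83: fwd; pos6(id54) recv 76: fwd; pos1(id73) recv 72: drop
Round 4: pos6(id54) recv 83: fwd; pos0(id27) recv 76: fwd
Round 5: pos0(id27) recv 83: fwd; pos1(id73) recv 76: fwd
Round 6: pos1(id73) recv 83: fwd; pos2(id83) recv 76: drop
Round 7: pos2(id83) recv 83: ELECTED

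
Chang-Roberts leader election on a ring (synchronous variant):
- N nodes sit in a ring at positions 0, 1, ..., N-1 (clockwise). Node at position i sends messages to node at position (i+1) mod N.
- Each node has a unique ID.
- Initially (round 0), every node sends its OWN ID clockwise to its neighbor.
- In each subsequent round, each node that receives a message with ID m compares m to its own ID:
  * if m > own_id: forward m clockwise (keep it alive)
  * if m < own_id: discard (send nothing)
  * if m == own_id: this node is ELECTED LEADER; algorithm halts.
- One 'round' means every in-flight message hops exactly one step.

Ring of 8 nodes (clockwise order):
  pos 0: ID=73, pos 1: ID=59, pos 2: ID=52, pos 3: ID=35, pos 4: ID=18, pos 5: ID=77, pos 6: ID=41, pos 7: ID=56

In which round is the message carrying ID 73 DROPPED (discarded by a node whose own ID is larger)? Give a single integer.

Round 1: pos1(id59) recv 73: fwd; pos2(id52) recv 59: fwd; pos3(id35) recv 52: fwd; pos4(id18) recv 35: fwd; pos5(id77) recv 18: drop; pos6(id41) recv 77: fwd; pos7(id56) recv 41: drop; pos0(id73) recv 56: drop
Round 2: pos2(id52) recv 73: fwd; pos3(id35) recv 59: fwd; pos4(id18) recv 52: fwd; pos5(id77) recv 35: drop; pos7(id56) recv 77: fwd
Round 3: pos3(id35) recv 73: fwd; pos4(id18) recv 59: fwd; pos5(id77) recv 52: drop; pos0(id73) recv 77: fwd
Round 4: pos4(id18) recv 73: fwd; pos5(id77) recv 59: drop; pos1(id59) recv 77: fwd
Round 5: pos5(id77) recv 73: drop; pos2(id52) recv 77: fwd
Round 6: pos3(id35) recv 77: fwd
Round 7: pos4(id18) recv 77: fwd
Round 8: pos5(id77) recv 77: ELECTED
Message ID 73 originates at pos 0; dropped at pos 5 in round 5

Answer: 5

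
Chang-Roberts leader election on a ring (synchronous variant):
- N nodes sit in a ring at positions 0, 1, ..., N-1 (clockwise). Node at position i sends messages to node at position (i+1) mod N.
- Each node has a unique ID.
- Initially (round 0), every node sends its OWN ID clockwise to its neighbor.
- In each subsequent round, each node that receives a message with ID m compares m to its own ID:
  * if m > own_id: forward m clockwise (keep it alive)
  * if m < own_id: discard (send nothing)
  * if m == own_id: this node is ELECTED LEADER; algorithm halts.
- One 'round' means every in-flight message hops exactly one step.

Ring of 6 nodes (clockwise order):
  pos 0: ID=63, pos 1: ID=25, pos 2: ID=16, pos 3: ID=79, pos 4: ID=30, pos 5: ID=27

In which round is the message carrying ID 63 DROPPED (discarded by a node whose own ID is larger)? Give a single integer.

Answer: 3

Derivation:
Round 1: pos1(id25) recv 63: fwd; pos2(id16) recv 25: fwd; pos3(id79) recv 16: drop; pos4(id30) recv 79: fwd; pos5(id27) recv 30: fwd; pos0(id63) recv 27: drop
Round 2: pos2(id16) recv 63: fwd; pos3(id79) recv 25: drop; pos5(id27) recv 79: fwd; pos0(id63) recv 30: drop
Round 3: pos3(id79) recv 63: drop; pos0(id63) recv 79: fwd
Round 4: pos1(id25) recv 79: fwd
Round 5: pos2(id16) recv 79: fwd
Round 6: pos3(id79) recv 79: ELECTED
Message ID 63 originates at pos 0; dropped at pos 3 in round 3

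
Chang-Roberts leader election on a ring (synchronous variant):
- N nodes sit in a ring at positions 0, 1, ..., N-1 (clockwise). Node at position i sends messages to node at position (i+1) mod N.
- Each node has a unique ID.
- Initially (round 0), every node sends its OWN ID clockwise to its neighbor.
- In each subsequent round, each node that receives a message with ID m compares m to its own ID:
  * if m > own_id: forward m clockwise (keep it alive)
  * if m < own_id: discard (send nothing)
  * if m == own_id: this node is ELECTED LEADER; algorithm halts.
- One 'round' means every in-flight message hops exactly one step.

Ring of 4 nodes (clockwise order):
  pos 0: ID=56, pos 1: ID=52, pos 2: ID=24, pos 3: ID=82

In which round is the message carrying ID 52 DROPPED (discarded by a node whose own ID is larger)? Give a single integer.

Round 1: pos1(id52) recv 56: fwd; pos2(id24) recv 52: fwd; pos3(id82) recv 24: drop; pos0(id56) recv 82: fwd
Round 2: pos2(id24) recv 56: fwd; pos3(id82) recv 52: drop; pos1(id52) recv 82: fwd
Round 3: pos3(id82) recv 56: drop; pos2(id24) recv 82: fwd
Round 4: pos3(id82) recv 82: ELECTED
Message ID 52 originates at pos 1; dropped at pos 3 in round 2

Answer: 2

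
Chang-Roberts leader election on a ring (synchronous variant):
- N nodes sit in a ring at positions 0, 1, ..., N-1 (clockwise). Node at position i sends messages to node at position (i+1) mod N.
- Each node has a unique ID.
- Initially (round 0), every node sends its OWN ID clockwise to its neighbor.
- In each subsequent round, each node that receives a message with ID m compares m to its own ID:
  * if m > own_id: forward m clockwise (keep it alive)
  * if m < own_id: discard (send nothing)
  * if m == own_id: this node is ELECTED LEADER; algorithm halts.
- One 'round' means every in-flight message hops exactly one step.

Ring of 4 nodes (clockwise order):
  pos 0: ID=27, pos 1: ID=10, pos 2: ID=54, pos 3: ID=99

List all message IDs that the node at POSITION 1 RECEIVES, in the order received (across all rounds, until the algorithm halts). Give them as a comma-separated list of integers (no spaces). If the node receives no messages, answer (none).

Round 1: pos1(id10) recv 27: fwd; pos2(id54) recv 10: drop; pos3(id99) recv 54: drop; pos0(id27) recv 99: fwd
Round 2: pos2(id54) recv 27: drop; pos1(id10) recv 99: fwd
Round 3: pos2(id54) recv 99: fwd
Round 4: pos3(id99) recv 99: ELECTED

Answer: 27,99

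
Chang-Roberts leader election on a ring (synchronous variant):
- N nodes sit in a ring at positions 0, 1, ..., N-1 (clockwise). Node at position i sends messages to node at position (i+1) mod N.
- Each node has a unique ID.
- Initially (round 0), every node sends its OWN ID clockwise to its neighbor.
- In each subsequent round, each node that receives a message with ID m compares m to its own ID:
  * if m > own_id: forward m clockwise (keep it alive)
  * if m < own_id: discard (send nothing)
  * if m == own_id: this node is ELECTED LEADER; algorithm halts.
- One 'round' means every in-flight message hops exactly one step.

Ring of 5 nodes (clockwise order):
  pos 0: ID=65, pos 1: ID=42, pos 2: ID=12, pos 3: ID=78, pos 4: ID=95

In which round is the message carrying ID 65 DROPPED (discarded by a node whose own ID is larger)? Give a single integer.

Round 1: pos1(id42) recv 65: fwd; pos2(id12) recv 42: fwd; pos3(id78) recv 12: drop; pos4(id95) recv 78: drop; pos0(id65) recv 95: fwd
Round 2: pos2(id12) recv 65: fwd; pos3(id78) recv 42: drop; pos1(id42) recv 95: fwd
Round 3: pos3(id78) recv 65: drop; pos2(id12) recv 95: fwd
Round 4: pos3(id78) recv 95: fwd
Round 5: pos4(id95) recv 95: ELECTED
Message ID 65 originates at pos 0; dropped at pos 3 in round 3

Answer: 3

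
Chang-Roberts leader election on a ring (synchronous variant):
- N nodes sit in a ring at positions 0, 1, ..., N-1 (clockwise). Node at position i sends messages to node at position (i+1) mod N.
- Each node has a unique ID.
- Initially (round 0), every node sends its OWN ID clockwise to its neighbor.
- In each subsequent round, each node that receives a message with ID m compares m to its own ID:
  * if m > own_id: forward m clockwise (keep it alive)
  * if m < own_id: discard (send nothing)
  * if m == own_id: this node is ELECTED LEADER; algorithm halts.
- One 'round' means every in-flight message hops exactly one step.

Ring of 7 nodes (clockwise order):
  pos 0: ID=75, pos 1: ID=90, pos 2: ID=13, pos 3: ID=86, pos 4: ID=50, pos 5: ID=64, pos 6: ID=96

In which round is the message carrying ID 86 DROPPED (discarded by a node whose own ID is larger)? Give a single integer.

Answer: 3

Derivation:
Round 1: pos1(id90) recv 75: drop; pos2(id13) recv 90: fwd; pos3(id86) recv 13: drop; pos4(id50) recv 86: fwd; pos5(id64) recv 50: drop; pos6(id96) recv 64: drop; pos0(id75) recv 96: fwd
Round 2: pos3(id86) recv 90: fwd; pos5(id64) recv 86: fwd; pos1(id90) recv 96: fwd
Round 3: pos4(id50) recv 90: fwd; pos6(id96) recv 86: drop; pos2(id13) recv 96: fwd
Round 4: pos5(id64) recv 90: fwd; pos3(id86) recv 96: fwd
Round 5: pos6(id96) recv 90: drop; pos4(id50) recv 96: fwd
Round 6: pos5(id64) recv 96: fwd
Round 7: pos6(id96) recv 96: ELECTED
Message ID 86 originates at pos 3; dropped at pos 6 in round 3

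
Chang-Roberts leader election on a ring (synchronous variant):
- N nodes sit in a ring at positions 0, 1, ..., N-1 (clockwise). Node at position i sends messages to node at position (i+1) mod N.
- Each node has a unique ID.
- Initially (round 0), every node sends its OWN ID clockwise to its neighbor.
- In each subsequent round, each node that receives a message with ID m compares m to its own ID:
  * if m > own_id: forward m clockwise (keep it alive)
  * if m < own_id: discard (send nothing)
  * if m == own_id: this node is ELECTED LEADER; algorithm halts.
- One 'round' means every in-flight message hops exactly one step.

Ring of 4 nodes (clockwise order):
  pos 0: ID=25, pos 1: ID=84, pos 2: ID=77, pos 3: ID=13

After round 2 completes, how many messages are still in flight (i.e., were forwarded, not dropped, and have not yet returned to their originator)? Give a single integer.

Answer: 2

Derivation:
Round 1: pos1(id84) recv 25: drop; pos2(id77) recv 84: fwd; pos3(id13) recv 77: fwd; pos0(id25) recv 13: drop
Round 2: pos3(id13) recv 84: fwd; pos0(id25) recv 77: fwd
After round 2: 2 messages still in flight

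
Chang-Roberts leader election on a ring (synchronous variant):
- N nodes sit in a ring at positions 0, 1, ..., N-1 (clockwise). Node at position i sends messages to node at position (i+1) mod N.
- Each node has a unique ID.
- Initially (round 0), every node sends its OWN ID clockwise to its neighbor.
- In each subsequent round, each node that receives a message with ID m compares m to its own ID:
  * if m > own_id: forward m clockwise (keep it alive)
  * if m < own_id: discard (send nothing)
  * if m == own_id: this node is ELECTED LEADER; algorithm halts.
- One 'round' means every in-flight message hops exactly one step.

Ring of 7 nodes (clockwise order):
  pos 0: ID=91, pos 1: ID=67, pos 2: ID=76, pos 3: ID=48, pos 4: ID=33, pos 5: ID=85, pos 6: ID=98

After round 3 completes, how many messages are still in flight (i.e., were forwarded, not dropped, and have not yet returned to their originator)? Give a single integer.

Round 1: pos1(id67) recv 91: fwd; pos2(id76) recv 67: drop; pos3(id48) recv 76: fwd; pos4(id33) recv 48: fwd; pos5(id85) recv 33: drop; pos6(id98) recv 85: drop; pos0(id91) recv 98: fwd
Round 2: pos2(id76) recv 91: fwd; pos4(id33) recv 76: fwd; pos5(id85) recv 48: drop; pos1(id67) recv 98: fwd
Round 3: pos3(id48) recv 91: fwd; pos5(id85) recv 76: drop; pos2(id76) recv 98: fwd
After round 3: 2 messages still in flight

Answer: 2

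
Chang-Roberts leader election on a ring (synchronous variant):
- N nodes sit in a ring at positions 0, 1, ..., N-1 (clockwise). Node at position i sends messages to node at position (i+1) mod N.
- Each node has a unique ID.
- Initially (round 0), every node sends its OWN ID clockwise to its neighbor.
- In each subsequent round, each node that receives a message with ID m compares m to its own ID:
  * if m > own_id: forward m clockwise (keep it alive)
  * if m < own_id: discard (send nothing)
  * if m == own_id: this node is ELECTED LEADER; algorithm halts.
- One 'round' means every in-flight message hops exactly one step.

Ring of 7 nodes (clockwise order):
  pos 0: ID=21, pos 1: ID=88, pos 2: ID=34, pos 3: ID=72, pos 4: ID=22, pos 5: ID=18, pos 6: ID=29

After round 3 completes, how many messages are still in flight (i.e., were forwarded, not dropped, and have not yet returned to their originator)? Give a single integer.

Round 1: pos1(id88) recv 21: drop; pos2(id34) recv 88: fwd; pos3(id72) recv 34: drop; pos4(id22) recv 72: fwd; pos5(id18) recv 22: fwd; pos6(id29) recv 18: drop; pos0(id21) recv 29: fwd
Round 2: pos3(id72) recv 88: fwd; pos5(id18) recv 72: fwd; pos6(id29) recv 22: drop; pos1(id88) recv 29: drop
Round 3: pos4(id22) recv 88: fwd; pos6(id29) recv 72: fwd
After round 3: 2 messages still in flight

Answer: 2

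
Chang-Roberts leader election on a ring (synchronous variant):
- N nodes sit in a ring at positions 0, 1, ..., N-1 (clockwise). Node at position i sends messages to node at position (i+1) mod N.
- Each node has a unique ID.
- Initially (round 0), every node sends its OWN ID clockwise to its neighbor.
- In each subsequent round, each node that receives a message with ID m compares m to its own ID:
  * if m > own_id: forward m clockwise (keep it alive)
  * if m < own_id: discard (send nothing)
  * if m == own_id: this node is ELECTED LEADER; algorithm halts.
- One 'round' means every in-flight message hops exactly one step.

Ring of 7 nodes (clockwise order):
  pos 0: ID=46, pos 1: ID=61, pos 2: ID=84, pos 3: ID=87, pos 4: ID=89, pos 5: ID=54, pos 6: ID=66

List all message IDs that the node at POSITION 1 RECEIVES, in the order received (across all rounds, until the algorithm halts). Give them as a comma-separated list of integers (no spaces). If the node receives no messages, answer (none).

Answer: 46,66,89

Derivation:
Round 1: pos1(id61) recv 46: drop; pos2(id84) recv 61: drop; pos3(id87) recv 84: drop; pos4(id89) recv 87: drop; pos5(id54) recv 89: fwd; pos6(id66) recv 54: drop; pos0(id46) recv 66: fwd
Round 2: pos6(id66) recv 89: fwd; pos1(id61) recv 66: fwd
Round 3: pos0(id46) recv 89: fwd; pos2(id84) recv 66: drop
Round 4: pos1(id61) recv 89: fwd
Round 5: pos2(id84) recv 89: fwd
Round 6: pos3(id87) recv 89: fwd
Round 7: pos4(id89) recv 89: ELECTED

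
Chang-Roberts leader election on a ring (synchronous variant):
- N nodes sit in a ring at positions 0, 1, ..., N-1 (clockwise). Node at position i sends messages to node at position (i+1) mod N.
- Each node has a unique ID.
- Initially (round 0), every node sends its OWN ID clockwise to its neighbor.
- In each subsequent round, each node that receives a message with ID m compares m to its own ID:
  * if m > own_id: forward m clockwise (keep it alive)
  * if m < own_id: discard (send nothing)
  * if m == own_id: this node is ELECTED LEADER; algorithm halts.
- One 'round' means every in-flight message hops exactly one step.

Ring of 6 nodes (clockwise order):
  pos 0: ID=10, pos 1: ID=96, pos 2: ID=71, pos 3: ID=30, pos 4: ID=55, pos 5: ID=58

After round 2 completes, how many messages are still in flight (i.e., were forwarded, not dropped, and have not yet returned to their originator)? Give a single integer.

Answer: 2

Derivation:
Round 1: pos1(id96) recv 10: drop; pos2(id71) recv 96: fwd; pos3(id30) recv 71: fwd; pos4(id55) recv 30: drop; pos5(id58) recv 55: drop; pos0(id10) recv 58: fwd
Round 2: pos3(id30) recv 96: fwd; pos4(id55) recv 71: fwd; pos1(id96) recv 58: drop
After round 2: 2 messages still in flight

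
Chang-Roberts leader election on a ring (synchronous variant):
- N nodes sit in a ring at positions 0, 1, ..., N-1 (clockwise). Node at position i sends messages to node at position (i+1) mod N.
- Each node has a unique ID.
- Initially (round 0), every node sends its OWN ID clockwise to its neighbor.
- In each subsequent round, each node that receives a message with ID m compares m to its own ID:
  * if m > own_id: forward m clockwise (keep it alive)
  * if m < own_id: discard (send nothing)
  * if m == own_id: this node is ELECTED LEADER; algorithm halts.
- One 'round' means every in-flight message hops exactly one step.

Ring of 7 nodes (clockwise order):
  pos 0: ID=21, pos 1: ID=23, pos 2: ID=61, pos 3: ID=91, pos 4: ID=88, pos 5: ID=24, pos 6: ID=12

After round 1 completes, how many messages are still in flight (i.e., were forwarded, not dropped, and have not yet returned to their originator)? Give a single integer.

Answer: 3

Derivation:
Round 1: pos1(id23) recv 21: drop; pos2(id61) recv 23: drop; pos3(id91) recv 61: drop; pos4(id88) recv 91: fwd; pos5(id24) recv 88: fwd; pos6(id12) recv 24: fwd; pos0(id21) recv 12: drop
After round 1: 3 messages still in flight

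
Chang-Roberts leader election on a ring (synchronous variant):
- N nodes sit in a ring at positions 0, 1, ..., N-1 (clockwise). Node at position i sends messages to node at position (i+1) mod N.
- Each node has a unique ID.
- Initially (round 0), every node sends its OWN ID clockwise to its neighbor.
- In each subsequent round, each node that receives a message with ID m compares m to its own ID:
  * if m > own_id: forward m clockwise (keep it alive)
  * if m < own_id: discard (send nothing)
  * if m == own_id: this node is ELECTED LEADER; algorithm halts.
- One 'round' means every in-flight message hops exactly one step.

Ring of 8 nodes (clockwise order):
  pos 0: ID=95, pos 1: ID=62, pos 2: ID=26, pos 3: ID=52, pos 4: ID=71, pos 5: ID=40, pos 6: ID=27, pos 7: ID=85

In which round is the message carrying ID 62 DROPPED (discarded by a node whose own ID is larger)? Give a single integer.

Answer: 3

Derivation:
Round 1: pos1(id62) recv 95: fwd; pos2(id26) recv 62: fwd; pos3(id52) recv 26: drop; pos4(id71) recv 52: drop; pos5(id40) recv 71: fwd; pos6(id27) recv 40: fwd; pos7(id85) recv 27: drop; pos0(id95) recv 85: drop
Round 2: pos2(id26) recv 95: fwd; pos3(id52) recv 62: fwd; pos6(id27) recv 71: fwd; pos7(id85) recv 40: drop
Round 3: pos3(id52) recv 95: fwd; pos4(id71) recv 62: drop; pos7(id85) recv 71: drop
Round 4: pos4(id71) recv 95: fwd
Round 5: pos5(id40) recv 95: fwd
Round 6: pos6(id27) recv 95: fwd
Round 7: pos7(id85) recv 95: fwd
Round 8: pos0(id95) recv 95: ELECTED
Message ID 62 originates at pos 1; dropped at pos 4 in round 3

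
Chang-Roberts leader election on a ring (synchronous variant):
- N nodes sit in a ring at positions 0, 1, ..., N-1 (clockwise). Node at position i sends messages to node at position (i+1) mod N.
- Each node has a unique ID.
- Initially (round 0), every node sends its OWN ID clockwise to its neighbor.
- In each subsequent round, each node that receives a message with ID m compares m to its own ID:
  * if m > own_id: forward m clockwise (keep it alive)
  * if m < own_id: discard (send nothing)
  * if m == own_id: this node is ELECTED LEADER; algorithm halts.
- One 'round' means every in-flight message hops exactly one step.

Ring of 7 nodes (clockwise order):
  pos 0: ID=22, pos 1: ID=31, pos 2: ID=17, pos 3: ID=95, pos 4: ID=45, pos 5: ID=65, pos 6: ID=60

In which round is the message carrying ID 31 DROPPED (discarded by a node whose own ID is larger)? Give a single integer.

Answer: 2

Derivation:
Round 1: pos1(id31) recv 22: drop; pos2(id17) recv 31: fwd; pos3(id95) recv 17: drop; pos4(id45) recv 95: fwd; pos5(id65) recv 45: drop; pos6(id60) recv 65: fwd; pos0(id22) recv 60: fwd
Round 2: pos3(id95) recv 31: drop; pos5(id65) recv 95: fwd; pos0(id22) recv 65: fwd; pos1(id31) recv 60: fwd
Round 3: pos6(id60) recv 95: fwd; pos1(id31) recv 65: fwd; pos2(id17) recv 60: fwd
Round 4: pos0(id22) recv 95: fwd; pos2(id17) recv 65: fwd; pos3(id95) recv 60: drop
Round 5: pos1(id31) recv 95: fwd; pos3(id95) recv 65: drop
Round 6: pos2(id17) recv 95: fwd
Round 7: pos3(id95) recv 95: ELECTED
Message ID 31 originates at pos 1; dropped at pos 3 in round 2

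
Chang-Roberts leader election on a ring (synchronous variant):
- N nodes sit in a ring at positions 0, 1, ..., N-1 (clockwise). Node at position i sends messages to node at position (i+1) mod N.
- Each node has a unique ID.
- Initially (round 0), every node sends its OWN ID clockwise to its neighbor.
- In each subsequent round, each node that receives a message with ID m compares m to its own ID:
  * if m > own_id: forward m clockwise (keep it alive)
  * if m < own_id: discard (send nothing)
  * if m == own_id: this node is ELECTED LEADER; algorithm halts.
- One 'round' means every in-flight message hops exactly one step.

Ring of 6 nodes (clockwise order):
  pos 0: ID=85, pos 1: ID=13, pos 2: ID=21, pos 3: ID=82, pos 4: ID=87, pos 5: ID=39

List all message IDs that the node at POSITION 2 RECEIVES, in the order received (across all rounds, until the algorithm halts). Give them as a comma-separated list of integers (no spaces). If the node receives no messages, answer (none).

Answer: 13,85,87

Derivation:
Round 1: pos1(id13) recv 85: fwd; pos2(id21) recv 13: drop; pos3(id82) recv 21: drop; pos4(id87) recv 82: drop; pos5(id39) recv 87: fwd; pos0(id85) recv 39: drop
Round 2: pos2(id21) recv 85: fwd; pos0(id85) recv 87: fwd
Round 3: pos3(id82) recv 85: fwd; pos1(id13) recv 87: fwd
Round 4: pos4(id87) recv 85: drop; pos2(id21) recv 87: fwd
Round 5: pos3(id82) recv 87: fwd
Round 6: pos4(id87) recv 87: ELECTED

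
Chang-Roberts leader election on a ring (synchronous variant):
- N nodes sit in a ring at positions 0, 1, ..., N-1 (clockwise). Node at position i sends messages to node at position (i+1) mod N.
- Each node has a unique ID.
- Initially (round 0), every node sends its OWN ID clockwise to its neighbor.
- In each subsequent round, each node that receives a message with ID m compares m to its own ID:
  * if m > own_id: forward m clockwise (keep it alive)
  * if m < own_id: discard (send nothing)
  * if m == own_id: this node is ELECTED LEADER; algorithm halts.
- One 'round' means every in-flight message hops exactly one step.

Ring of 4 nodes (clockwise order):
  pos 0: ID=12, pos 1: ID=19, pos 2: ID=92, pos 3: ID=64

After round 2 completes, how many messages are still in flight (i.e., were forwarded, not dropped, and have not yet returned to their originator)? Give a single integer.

Answer: 2

Derivation:
Round 1: pos1(id19) recv 12: drop; pos2(id92) recv 19: drop; pos3(id64) recv 92: fwd; pos0(id12) recv 64: fwd
Round 2: pos0(id12) recv 92: fwd; pos1(id19) recv 64: fwd
After round 2: 2 messages still in flight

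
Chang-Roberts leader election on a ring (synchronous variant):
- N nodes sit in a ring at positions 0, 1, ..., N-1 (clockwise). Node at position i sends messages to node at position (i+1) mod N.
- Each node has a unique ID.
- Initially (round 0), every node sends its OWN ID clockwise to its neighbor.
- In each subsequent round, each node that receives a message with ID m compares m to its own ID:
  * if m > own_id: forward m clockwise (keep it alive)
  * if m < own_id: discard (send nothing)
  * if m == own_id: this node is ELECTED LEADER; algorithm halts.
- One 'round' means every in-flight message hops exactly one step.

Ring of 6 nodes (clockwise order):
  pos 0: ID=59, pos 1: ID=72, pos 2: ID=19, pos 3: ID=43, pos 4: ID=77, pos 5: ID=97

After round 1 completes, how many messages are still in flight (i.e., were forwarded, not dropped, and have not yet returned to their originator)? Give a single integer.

Answer: 2

Derivation:
Round 1: pos1(id72) recv 59: drop; pos2(id19) recv 72: fwd; pos3(id43) recv 19: drop; pos4(id77) recv 43: drop; pos5(id97) recv 77: drop; pos0(id59) recv 97: fwd
After round 1: 2 messages still in flight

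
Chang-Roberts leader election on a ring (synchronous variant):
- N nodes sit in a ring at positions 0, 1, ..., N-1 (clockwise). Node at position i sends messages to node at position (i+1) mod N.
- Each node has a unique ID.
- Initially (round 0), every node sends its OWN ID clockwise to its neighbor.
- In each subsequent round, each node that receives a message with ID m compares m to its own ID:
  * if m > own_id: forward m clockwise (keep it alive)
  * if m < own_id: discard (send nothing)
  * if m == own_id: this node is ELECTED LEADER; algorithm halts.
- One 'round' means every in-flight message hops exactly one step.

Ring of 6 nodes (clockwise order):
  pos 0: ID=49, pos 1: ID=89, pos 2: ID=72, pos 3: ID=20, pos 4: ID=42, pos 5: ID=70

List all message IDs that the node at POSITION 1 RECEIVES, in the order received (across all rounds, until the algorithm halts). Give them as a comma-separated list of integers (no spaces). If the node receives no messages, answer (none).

Answer: 49,70,72,89

Derivation:
Round 1: pos1(id89) recv 49: drop; pos2(id72) recv 89: fwd; pos3(id20) recv 72: fwd; pos4(id42) recv 20: drop; pos5(id70) recv 42: drop; pos0(id49) recv 70: fwd
Round 2: pos3(id20) recv 89: fwd; pos4(id42) recv 72: fwd; pos1(id89) recv 70: drop
Round 3: pos4(id42) recv 89: fwd; pos5(id70) recv 72: fwd
Round 4: pos5(id70) recv 89: fwd; pos0(id49) recv 72: fwd
Round 5: pos0(id49) recv 89: fwd; pos1(id89) recv 72: drop
Round 6: pos1(id89) recv 89: ELECTED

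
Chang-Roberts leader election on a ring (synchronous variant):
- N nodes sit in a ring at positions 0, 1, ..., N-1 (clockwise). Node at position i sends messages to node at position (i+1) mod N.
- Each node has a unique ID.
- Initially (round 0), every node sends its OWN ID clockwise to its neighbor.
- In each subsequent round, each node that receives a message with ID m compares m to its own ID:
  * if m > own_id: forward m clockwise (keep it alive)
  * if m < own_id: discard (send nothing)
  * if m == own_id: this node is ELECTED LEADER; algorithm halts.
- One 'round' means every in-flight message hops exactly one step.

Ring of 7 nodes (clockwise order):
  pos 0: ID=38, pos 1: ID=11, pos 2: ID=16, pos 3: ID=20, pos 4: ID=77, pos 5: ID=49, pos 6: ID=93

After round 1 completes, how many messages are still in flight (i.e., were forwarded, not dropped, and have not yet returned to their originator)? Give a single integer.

Answer: 3

Derivation:
Round 1: pos1(id11) recv 38: fwd; pos2(id16) recv 11: drop; pos3(id20) recv 16: drop; pos4(id77) recv 20: drop; pos5(id49) recv 77: fwd; pos6(id93) recv 49: drop; pos0(id38) recv 93: fwd
After round 1: 3 messages still in flight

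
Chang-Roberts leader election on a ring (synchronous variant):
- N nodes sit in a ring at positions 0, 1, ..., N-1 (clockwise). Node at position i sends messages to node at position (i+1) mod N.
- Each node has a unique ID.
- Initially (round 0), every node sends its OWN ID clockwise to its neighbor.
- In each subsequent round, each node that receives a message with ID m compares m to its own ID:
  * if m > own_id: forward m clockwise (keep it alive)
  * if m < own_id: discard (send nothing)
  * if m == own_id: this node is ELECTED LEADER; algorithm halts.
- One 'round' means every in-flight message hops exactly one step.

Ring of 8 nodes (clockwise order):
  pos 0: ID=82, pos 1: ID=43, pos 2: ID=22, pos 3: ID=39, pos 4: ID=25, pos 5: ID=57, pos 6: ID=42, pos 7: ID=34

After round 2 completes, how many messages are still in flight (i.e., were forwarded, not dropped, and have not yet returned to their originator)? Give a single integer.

Answer: 3

Derivation:
Round 1: pos1(id43) recv 82: fwd; pos2(id22) recv 43: fwd; pos3(id39) recv 22: drop; pos4(id25) recv 39: fwd; pos5(id57) recv 25: drop; pos6(id42) recv 57: fwd; pos7(id34) recv 42: fwd; pos0(id82) recv 34: drop
Round 2: pos2(id22) recv 82: fwd; pos3(id39) recv 43: fwd; pos5(id57) recv 39: drop; pos7(id34) recv 57: fwd; pos0(id82) recv 42: drop
After round 2: 3 messages still in flight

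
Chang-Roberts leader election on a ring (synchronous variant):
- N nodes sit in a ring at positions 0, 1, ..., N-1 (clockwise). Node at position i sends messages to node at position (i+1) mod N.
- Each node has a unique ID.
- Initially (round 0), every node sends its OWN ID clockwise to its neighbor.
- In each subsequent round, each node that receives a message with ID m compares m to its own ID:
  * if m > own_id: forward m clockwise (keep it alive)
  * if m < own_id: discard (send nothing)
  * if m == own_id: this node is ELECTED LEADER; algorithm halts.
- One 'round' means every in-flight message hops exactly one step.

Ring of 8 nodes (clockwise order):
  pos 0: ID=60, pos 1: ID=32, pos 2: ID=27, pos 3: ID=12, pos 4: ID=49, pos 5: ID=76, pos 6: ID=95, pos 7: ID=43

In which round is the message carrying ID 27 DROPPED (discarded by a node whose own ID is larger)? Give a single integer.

Answer: 2

Derivation:
Round 1: pos1(id32) recv 60: fwd; pos2(id27) recv 32: fwd; pos3(id12) recv 27: fwd; pos4(id49) recv 12: drop; pos5(id76) recv 49: drop; pos6(id95) recv 76: drop; pos7(id43) recv 95: fwd; pos0(id60) recv 43: drop
Round 2: pos2(id27) recv 60: fwd; pos3(id12) recv 32: fwd; pos4(id49) recv 27: drop; pos0(id60) recv 95: fwd
Round 3: pos3(id12) recv 60: fwd; pos4(id49) recv 32: drop; pos1(id32) recv 95: fwd
Round 4: pos4(id49) recv 60: fwd; pos2(id27) recv 95: fwd
Round 5: pos5(id76) recv 60: drop; pos3(id12) recv 95: fwd
Round 6: pos4(id49) recv 95: fwd
Round 7: pos5(id76) recv 95: fwd
Round 8: pos6(id95) recv 95: ELECTED
Message ID 27 originates at pos 2; dropped at pos 4 in round 2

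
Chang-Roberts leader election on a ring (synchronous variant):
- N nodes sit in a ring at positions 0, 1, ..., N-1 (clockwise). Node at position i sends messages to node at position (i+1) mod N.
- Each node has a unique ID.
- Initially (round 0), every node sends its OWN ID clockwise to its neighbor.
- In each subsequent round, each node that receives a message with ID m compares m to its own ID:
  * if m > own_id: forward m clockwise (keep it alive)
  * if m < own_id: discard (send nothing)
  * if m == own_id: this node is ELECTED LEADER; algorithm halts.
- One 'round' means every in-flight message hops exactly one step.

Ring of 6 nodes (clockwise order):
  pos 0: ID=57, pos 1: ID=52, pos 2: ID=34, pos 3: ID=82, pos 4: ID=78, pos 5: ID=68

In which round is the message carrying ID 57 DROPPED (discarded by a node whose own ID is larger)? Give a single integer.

Answer: 3

Derivation:
Round 1: pos1(id52) recv 57: fwd; pos2(id34) recv 52: fwd; pos3(id82) recv 34: drop; pos4(id78) recv 82: fwd; pos5(id68) recv 78: fwd; pos0(id57) recv 68: fwd
Round 2: pos2(id34) recv 57: fwd; pos3(id82) recv 52: drop; pos5(id68) recv 82: fwd; pos0(id57) recv 78: fwd; pos1(id52) recv 68: fwd
Round 3: pos3(id82) recv 57: drop; pos0(id57) recv 82: fwd; pos1(id52) recv 78: fwd; pos2(id34) recv 68: fwd
Round 4: pos1(id52) recv 82: fwd; pos2(id34) recv 78: fwd; pos3(id82) recv 68: drop
Round 5: pos2(id34) recv 82: fwd; pos3(id82) recv 78: drop
Round 6: pos3(id82) recv 82: ELECTED
Message ID 57 originates at pos 0; dropped at pos 3 in round 3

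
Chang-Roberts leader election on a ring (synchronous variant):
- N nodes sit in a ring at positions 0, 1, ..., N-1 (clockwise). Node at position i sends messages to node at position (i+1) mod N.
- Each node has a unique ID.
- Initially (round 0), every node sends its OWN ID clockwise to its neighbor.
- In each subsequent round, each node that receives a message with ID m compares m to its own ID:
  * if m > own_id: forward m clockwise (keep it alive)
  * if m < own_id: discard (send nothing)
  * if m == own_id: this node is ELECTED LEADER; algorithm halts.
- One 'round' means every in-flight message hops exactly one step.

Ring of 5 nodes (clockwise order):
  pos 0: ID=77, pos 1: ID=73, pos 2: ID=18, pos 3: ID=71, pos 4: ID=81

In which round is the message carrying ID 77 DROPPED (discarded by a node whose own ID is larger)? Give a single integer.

Round 1: pos1(id73) recv 77: fwd; pos2(id18) recv 73: fwd; pos3(id71) recv 18: drop; pos4(id81) recv 71: drop; pos0(id77) recv 81: fwd
Round 2: pos2(id18) recv 77: fwd; pos3(id71) recv 73: fwd; pos1(id73) recv 81: fwd
Round 3: pos3(id71) recv 77: fwd; pos4(id81) recv 73: drop; pos2(id18) recv 81: fwd
Round 4: pos4(id81) recv 77: drop; pos3(id71) recv 81: fwd
Round 5: pos4(id81) recv 81: ELECTED
Message ID 77 originates at pos 0; dropped at pos 4 in round 4

Answer: 4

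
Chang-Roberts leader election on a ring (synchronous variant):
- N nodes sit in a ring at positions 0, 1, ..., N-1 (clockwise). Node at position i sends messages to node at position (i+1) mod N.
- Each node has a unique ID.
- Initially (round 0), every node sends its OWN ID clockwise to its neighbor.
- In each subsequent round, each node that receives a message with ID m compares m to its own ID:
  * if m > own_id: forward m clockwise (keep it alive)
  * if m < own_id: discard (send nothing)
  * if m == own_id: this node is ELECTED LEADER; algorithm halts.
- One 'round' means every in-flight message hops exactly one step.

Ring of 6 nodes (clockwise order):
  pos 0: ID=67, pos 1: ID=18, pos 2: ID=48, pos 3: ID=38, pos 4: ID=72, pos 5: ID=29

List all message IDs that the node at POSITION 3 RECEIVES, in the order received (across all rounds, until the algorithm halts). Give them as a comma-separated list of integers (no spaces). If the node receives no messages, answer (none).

Round 1: pos1(id18) recv 67: fwd; pos2(id48) recv 18: drop; pos3(id38) recv 48: fwd; pos4(id72) recv 38: drop; pos5(id29) recv 72: fwd; pos0(id67) recv 29: drop
Round 2: pos2(id48) recv 67: fwd; pos4(id72) recv 48: drop; pos0(id67) recv 72: fwd
Round 3: pos3(id38) recv 67: fwd; pos1(id18) recv 72: fwd
Round 4: pos4(id72) recv 67: drop; pos2(id48) recv 72: fwd
Round 5: pos3(id38) recv 72: fwd
Round 6: pos4(id72) recv 72: ELECTED

Answer: 48,67,72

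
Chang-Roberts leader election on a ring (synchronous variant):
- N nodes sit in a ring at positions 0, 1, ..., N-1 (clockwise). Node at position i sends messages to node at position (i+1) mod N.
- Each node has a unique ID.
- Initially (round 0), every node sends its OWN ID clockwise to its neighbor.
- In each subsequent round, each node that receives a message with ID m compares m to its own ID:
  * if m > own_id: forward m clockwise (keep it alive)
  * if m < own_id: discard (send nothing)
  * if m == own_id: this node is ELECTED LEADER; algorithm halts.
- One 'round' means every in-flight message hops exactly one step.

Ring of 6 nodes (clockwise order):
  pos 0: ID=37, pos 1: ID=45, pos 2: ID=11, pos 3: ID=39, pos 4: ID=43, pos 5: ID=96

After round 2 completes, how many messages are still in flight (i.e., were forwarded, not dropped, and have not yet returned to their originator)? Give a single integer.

Round 1: pos1(id45) recv 37: drop; pos2(id11) recv 45: fwd; pos3(id39) recv 11: drop; pos4(id43) recv 39: drop; pos5(id96) recv 43: drop; pos0(id37) recv 96: fwd
Round 2: pos3(id39) recv 45: fwd; pos1(id45) recv 96: fwd
After round 2: 2 messages still in flight

Answer: 2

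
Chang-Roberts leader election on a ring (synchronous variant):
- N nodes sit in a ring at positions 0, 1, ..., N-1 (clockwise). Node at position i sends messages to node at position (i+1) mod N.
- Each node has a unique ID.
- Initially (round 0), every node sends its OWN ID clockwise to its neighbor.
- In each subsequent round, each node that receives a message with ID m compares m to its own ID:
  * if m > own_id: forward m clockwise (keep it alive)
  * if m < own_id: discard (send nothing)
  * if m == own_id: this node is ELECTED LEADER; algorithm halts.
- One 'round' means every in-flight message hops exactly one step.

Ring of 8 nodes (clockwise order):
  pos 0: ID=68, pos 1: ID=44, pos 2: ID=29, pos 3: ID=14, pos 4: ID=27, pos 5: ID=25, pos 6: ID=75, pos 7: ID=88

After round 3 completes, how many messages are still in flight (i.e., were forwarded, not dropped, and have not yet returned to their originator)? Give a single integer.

Answer: 4

Derivation:
Round 1: pos1(id44) recv 68: fwd; pos2(id29) recv 44: fwd; pos3(id14) recv 29: fwd; pos4(id27) recv 14: drop; pos5(id25) recv 27: fwd; pos6(id75) recv 25: drop; pos7(id88) recv 75: drop; pos0(id68) recv 88: fwd
Round 2: pos2(id29) recv 68: fwd; pos3(id14) recv 44: fwd; pos4(id27) recv 29: fwd; pos6(id75) recv 27: drop; pos1(id44) recv 88: fwd
Round 3: pos3(id14) recv 68: fwd; pos4(id27) recv 44: fwd; pos5(id25) recv 29: fwd; pos2(id29) recv 88: fwd
After round 3: 4 messages still in flight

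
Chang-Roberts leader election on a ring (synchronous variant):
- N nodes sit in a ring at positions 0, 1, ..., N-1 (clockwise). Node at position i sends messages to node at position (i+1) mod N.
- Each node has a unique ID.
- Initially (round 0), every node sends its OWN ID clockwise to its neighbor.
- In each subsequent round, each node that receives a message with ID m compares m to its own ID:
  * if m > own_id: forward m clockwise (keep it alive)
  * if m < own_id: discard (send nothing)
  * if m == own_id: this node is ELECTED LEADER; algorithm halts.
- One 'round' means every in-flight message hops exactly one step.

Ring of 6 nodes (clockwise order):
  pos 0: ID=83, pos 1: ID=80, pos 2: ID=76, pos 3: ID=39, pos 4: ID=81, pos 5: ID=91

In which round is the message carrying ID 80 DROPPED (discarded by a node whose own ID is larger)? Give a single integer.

Answer: 3

Derivation:
Round 1: pos1(id80) recv 83: fwd; pos2(id76) recv 80: fwd; pos3(id39) recv 76: fwd; pos4(id81) recv 39: drop; pos5(id91) recv 81: drop; pos0(id83) recv 91: fwd
Round 2: pos2(id76) recv 83: fwd; pos3(id39) recv 80: fwd; pos4(id81) recv 76: drop; pos1(id80) recv 91: fwd
Round 3: pos3(id39) recv 83: fwd; pos4(id81) recv 80: drop; pos2(id76) recv 91: fwd
Round 4: pos4(id81) recv 83: fwd; pos3(id39) recv 91: fwd
Round 5: pos5(id91) recv 83: drop; pos4(id81) recv 91: fwd
Round 6: pos5(id91) recv 91: ELECTED
Message ID 80 originates at pos 1; dropped at pos 4 in round 3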